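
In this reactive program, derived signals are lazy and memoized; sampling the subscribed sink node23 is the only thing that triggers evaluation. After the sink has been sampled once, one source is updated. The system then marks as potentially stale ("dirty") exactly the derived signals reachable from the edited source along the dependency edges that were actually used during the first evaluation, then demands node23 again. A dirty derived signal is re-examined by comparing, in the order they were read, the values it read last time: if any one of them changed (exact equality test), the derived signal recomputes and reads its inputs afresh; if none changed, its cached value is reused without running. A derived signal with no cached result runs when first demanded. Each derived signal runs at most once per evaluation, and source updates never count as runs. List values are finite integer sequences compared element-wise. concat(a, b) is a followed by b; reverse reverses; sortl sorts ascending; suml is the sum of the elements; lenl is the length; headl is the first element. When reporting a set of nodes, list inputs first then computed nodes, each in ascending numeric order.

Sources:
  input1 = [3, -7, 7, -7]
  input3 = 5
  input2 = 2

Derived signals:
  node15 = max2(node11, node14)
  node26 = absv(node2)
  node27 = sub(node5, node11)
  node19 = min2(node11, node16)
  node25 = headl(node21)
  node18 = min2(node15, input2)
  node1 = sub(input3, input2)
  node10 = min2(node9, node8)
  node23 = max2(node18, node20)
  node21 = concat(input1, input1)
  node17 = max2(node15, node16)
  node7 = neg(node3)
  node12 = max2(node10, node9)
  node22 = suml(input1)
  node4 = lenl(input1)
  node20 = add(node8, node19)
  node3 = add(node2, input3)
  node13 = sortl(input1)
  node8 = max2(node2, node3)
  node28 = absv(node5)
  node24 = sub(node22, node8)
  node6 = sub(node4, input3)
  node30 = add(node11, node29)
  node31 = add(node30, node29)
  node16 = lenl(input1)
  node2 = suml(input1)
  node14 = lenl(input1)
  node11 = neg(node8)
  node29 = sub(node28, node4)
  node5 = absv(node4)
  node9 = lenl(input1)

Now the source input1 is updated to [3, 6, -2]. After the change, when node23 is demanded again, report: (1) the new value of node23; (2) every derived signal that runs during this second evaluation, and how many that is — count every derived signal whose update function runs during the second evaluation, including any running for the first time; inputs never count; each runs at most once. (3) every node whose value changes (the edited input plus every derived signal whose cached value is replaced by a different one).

First demand of the output computes:
  node2 = suml([3, -7, 7, -7]) = -4
  node3 = add(-4, 5) = 1
  node8 = max2(-4, 1) = 1
  node11 = neg(1) = -1
  node14 = lenl([3, -7, 7, -7]) = 4
  node15 = max2(-1, 4) = 4
  node16 = lenl([3, -7, 7, -7]) = 4
  node18 = min2(4, 2) = 2
  node19 = min2(-1, 4) = -1
  node20 = add(1, -1) = 0
  node23 = max2(2, 0) = 2

After the edit, cleaning proceeds:
  node2: a read changed (input1 [3, -7, 7, -7]->[3, 6, -2]) — executes, giving 7.
  node3: a read changed (node2 -4->7) — executes, giving 12.
  node8: a read changed (node2 -4->7; node3 1->12) — executes, giving 12.
  node11: a read changed (node8 1->12) — executes, giving -12.
  node14: a read changed (input1 [3, -7, 7, -7]->[3, 6, -2]) — executes, giving 3.
  node15: a read changed (node11 -1->-12; node14 4->3) — executes, giving 3.
  node16: a read changed (input1 [3, -7, 7, -7]->[3, 6, -2]) — executes, giving 3.
  node18: a read changed (node15 4->3) — executes, giving 2 — identical to its old value.
  node19: a read changed (node11 -1->-12; node16 4->3) — executes, giving -12.
  node20: a read changed (node8 1->12; node19 -1->-12) — executes, giving 0 — identical to its old value.
  node23: dirty, but its reads are unchanged (node18 unchanged, node20 unchanged); cached 2 stands.

Note where the cutoff bites: node23 is checked, finds nothing changed, and keeps its cache.

Demanding node23 again yields 2.
10 derived signals run: node2, node3, node8, node11, node14, node15, node16, node18, node19, node20.
The nodes whose values change: input1, node2, node3, node8, node11, node14, node15, node16, node19.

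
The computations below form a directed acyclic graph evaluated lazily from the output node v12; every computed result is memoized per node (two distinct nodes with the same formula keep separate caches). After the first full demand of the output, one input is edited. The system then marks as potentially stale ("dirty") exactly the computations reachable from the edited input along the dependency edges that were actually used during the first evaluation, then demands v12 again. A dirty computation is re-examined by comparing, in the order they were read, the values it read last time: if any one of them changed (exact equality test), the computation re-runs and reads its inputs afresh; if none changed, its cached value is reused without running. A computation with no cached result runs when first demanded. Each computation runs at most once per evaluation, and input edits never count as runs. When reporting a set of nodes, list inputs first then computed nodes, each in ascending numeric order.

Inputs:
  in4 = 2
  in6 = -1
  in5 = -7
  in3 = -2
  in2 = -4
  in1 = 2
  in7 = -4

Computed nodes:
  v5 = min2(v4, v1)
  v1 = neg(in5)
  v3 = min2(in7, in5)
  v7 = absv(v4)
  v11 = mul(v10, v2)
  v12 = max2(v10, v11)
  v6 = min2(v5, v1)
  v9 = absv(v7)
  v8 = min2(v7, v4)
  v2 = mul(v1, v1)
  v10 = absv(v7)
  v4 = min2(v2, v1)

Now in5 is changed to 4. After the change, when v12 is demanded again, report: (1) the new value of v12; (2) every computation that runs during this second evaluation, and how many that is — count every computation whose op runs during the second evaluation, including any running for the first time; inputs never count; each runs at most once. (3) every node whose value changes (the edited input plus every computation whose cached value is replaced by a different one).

First demand of the output computes:
  v1 = neg(-7) = 7
  v2 = mul(7, 7) = 49
  v4 = min2(49, 7) = 7
  v7 = absv(7) = 7
  v10 = absv(7) = 7
  v11 = mul(7, 49) = 343
  v12 = max2(7, 343) = 343

After the edit, cleaning proceeds:
  v1: a read changed (in5 -7->4) — executes, giving -4.
  v2: a read changed (v1 7->-4; v1 7->-4) — executes, giving 16.
  v4: a read changed (v2 49->16; v1 7->-4) — executes, giving -4.
  v7: a read changed (v4 7->-4) — executes, giving 4.
  v10: a read changed (v7 7->4) — executes, giving 4.
  v11: a read changed (v10 7->4; v2 49->16) — executes, giving 64.
  v12: a read changed (v10 7->4; v11 343->64) — executes, giving 64.

Demanding v12 again yields 64.
7 computations run: v1, v2, v4, v7, v10, v11, v12.
The nodes whose values change: in5, v1, v2, v4, v7, v10, v11, v12.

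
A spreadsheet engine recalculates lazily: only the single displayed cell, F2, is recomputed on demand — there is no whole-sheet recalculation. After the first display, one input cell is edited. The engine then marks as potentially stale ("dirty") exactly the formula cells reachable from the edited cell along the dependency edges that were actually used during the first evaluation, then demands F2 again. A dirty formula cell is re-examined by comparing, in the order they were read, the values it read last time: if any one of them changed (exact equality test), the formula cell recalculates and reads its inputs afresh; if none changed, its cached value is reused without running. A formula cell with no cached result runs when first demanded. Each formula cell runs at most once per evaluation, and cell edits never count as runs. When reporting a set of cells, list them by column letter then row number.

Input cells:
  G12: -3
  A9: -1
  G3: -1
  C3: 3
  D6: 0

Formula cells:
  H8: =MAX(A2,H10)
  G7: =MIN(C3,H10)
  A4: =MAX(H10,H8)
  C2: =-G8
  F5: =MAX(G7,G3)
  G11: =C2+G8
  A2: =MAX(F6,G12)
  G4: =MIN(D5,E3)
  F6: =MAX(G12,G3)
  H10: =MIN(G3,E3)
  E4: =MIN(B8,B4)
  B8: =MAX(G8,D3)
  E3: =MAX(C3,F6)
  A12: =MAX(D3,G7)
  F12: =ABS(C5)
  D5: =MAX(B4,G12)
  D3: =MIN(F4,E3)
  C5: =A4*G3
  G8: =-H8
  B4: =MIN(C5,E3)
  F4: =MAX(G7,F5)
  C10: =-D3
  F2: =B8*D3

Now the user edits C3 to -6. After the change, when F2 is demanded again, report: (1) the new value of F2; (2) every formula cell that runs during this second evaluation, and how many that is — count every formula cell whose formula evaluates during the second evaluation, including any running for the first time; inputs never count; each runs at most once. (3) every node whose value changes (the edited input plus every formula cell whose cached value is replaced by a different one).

New value of F2: -1.
Formula cells that run: D3, E3, F4, F5, G7, H10 — 6 in total.
Values that change: C3, E3, G7.
Key observation: the cutoff stops propagation at H8 — its inputs' values are unchanged, so it reuses its cache.

First evaluation (everything demanded from the output):
  F6 = MAX(-3, -1) = -1
  A2 = MAX(-1, -3) = -1
  E3 = MAX(3, -1) = 3
  H10 = MIN(-1, 3) = -1
  G7 = MIN(3, -1) = -1
  F5 = MAX(-1, -1) = -1
  F4 = MAX(-1, -1) = -1
  D3 = MIN(-1, 3) = -1
  H8 = MAX(-1, -1) = -1
  G8 = -(-1) = 1
  B8 = MAX(1, -1) = 1
  F2 = 1 * -1 = -1

Propagation after the edit:
  E3: runs — C3 3->-6; result -1.
  H10: runs — E3 3->-1; result -1 (same value as before).
  G7: runs — C3 3->-6; result -6.
  F5: runs — G7 -1->-6; result -1 (same value as before).
  F4: runs — G7 -1->-6; result -1 (same value as before).
  D3: runs — E3 3->-1; result -1 (same value as before).
  H8: checked — values it read are unchanged (A2 unchanged, H10 unchanged); reused cached -1 without running.
  G8: checked — values it read are unchanged (H8 unchanged); reused cached 1 without running.
  B8: checked — values it read are unchanged (G8 unchanged, D3 unchanged); reused cached 1 without running.
  F2: checked — values it read are unchanged (B8 unchanged, D3 unchanged); reused cached -1 without running.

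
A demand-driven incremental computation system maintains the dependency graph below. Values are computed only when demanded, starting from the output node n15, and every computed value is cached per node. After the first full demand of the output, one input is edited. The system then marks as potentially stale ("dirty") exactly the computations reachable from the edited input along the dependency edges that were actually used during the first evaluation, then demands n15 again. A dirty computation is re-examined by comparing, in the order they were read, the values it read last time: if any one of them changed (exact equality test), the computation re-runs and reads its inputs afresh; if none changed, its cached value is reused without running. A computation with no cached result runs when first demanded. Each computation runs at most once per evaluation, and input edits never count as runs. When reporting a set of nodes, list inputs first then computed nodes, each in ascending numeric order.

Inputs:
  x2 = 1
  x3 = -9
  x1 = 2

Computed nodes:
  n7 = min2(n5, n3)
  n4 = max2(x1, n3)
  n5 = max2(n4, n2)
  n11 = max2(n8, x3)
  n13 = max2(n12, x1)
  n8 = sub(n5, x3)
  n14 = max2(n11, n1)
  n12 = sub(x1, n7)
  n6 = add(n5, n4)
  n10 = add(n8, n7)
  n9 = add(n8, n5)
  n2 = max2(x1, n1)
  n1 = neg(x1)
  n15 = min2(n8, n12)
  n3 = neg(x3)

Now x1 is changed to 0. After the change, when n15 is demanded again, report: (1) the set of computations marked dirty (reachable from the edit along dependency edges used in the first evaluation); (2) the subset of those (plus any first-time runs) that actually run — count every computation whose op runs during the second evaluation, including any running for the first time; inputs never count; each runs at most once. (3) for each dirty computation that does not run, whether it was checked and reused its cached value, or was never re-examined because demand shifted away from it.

First evaluation (everything demanded from the output):
  n1 = neg(2) = -2
  n2 = max2(2, -2) = 2
  n3 = neg(-9) = 9
  n4 = max2(2, 9) = 9
  n5 = max2(9, 2) = 9
  n7 = min2(9, 9) = 9
  n8 = sub(9, -9) = 18
  n12 = sub(2, 9) = -7
  n15 = min2(18, -7) = -7

Propagation after the edit:
  n1: runs — x1 2->0; result 0.
  n2: runs — x1 2->0; n1 -2->0; result 0.
  n4: runs — x1 2->0; result 9 (same value as before).
  n5: runs — n2 2->0; result 9 (same value as before).
  n7: checked — values it read are unchanged (n5 unchanged, n3 unchanged); reused cached 9 without running.
  n8: checked — values it read are unchanged (n5 unchanged, x3 unchanged); reused cached 18 without running.
  n12: runs — x1 2->0; result -9.
  n15: runs — n12 -7->-9; result -9.

Key observation: the cutoff stops propagation at n7 — its inputs' values are unchanged, so it reuses its cache.

Marked dirty: n1, n2, n4, n5, n7, n8, n12, n15.
Computations that run: n1, n2, n4, n5, n12, n15 — 6 in total.
Checked but reused from cache: n7, n8.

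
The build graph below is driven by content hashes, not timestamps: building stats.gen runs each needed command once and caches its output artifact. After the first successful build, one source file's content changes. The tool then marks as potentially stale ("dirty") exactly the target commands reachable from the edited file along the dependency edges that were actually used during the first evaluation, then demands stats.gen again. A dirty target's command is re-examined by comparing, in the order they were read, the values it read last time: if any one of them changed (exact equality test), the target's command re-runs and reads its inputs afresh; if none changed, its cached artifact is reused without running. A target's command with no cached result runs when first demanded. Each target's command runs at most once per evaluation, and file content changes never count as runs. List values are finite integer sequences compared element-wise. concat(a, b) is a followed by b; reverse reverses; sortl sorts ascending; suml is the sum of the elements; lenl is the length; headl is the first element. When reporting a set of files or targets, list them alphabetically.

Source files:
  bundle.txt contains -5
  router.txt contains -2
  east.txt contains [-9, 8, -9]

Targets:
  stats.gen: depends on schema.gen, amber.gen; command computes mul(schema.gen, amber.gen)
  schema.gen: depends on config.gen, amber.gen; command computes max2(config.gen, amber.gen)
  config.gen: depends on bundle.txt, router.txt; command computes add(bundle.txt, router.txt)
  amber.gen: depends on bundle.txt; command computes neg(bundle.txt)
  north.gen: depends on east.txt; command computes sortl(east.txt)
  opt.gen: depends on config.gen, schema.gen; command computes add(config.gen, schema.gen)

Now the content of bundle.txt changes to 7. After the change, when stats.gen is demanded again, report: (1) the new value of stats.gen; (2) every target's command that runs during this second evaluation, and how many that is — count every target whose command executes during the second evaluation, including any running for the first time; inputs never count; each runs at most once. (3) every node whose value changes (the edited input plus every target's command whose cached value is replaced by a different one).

Initial pass — values computed on the first demand:
  amber.gen = neg(-5) = 5
  config.gen = add(-5, -2) = -7
  schema.gen = max2(-7, 5) = 5
  stats.gen = mul(5, 5) = 25

Second demand — change propagation:
  amber.gen: re-runs because bundle.txt -5->7; new result -7.
  config.gen: re-runs because bundle.txt -5->7; new result 5.
  schema.gen: re-runs because config.gen -7->5; amber.gen 5->-7; new result 5 (unchanged).
  stats.gen: re-runs because amber.gen 5->-7; new result -35.

stats.gen now evaluates to -35.
Run set: amber.gen, config.gen, schema.gen, stats.gen (4 run).
Changed values: amber.gen, bundle.txt, config.gen, stats.gen.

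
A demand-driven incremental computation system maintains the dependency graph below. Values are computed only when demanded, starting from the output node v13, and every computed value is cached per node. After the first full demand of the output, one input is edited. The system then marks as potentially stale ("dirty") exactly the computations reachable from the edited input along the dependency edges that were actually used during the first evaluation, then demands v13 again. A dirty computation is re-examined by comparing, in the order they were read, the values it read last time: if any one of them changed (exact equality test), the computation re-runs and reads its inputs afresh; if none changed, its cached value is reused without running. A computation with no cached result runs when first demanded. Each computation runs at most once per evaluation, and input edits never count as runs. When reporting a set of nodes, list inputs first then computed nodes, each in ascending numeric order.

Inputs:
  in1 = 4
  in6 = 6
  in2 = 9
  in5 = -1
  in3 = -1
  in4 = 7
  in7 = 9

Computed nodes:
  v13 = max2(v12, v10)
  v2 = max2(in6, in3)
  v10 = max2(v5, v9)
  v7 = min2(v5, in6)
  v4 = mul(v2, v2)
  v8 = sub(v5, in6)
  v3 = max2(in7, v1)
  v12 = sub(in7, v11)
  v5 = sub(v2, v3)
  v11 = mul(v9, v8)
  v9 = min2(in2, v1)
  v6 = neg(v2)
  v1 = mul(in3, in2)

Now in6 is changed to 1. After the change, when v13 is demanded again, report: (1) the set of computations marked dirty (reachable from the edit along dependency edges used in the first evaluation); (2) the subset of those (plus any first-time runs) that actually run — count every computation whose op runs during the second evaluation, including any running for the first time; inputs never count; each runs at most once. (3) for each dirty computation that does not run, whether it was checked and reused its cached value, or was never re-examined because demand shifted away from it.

Marked dirty: v2, v5, v8, v10, v11, v12, v13.
Computations that run: v2, v5, v8, v10, v13 — 5 in total.
Checked but reused from cache: v11, v12.
Key observation: the cutoff stops propagation at v11 — its inputs' values are unchanged, so it reuses its cache.

First evaluation (everything demanded from the output):
  v1 = mul(-1, 9) = -9
  v2 = max2(6, -1) = 6
  v3 = max2(9, -9) = 9
  v5 = sub(6, 9) = -3
  v8 = sub(-3, 6) = -9
  v9 = min2(9, -9) = -9
  v10 = max2(-3, -9) = -3
  v11 = mul(-9, -9) = 81
  v12 = sub(9, 81) = -72
  v13 = max2(-72, -3) = -3

Propagation after the edit:
  v2: runs — in6 6->1; result 1.
  v5: runs — v2 6->1; result -8.
  v8: runs — v5 -3->-8; in6 6->1; result -9 (same value as before).
  v10: runs — v5 -3->-8; result -8.
  v11: checked — values it read are unchanged (v9 unchanged, v8 unchanged); reused cached 81 without running.
  v12: checked — values it read are unchanged (in7 unchanged, v11 unchanged); reused cached -72 without running.
  v13: runs — v10 -3->-8; result -8.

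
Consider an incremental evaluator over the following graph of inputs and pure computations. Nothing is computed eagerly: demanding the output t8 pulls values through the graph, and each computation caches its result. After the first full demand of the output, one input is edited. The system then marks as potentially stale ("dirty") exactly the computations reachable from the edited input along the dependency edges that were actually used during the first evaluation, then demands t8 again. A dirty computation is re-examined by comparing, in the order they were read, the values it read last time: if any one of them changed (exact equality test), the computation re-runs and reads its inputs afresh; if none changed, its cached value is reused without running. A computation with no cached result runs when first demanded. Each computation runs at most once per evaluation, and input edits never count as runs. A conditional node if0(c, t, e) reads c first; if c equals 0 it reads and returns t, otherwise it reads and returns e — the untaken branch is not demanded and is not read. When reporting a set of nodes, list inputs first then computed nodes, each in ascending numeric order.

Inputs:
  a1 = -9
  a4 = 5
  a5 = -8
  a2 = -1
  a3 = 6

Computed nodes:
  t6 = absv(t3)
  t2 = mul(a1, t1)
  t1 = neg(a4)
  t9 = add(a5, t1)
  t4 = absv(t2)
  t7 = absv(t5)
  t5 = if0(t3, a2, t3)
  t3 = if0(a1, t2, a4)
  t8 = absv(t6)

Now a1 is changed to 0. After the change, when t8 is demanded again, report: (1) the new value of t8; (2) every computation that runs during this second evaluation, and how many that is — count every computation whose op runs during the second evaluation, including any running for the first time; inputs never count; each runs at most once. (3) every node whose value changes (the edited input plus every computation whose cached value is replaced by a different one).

t8 now evaluates to 0.
Run set: t1, t2, t3, t6, t8 (5 run).
Changed values: a1, t3, t6, t8.
The important point: the flipped condition pulls in fresh nodes; t1, t2 run for the first time.

Initial pass — values computed on the first demand:
  t3 = if0(a1=-9 -> else branch a4) = 5
  t6 = absv(5) = 5
  t8 = absv(5) = 5

Second demand — change propagation:
  t1: newly demanded (no cache) — executes and yields -5.
  t2: newly demanded (no cache) — executes and yields 0.
  t3: re-runs because a1 -9->0; new result 0.
  t6: re-runs because t3 5->0; new result 0.
  t8: re-runs because t6 5->0; new result 0.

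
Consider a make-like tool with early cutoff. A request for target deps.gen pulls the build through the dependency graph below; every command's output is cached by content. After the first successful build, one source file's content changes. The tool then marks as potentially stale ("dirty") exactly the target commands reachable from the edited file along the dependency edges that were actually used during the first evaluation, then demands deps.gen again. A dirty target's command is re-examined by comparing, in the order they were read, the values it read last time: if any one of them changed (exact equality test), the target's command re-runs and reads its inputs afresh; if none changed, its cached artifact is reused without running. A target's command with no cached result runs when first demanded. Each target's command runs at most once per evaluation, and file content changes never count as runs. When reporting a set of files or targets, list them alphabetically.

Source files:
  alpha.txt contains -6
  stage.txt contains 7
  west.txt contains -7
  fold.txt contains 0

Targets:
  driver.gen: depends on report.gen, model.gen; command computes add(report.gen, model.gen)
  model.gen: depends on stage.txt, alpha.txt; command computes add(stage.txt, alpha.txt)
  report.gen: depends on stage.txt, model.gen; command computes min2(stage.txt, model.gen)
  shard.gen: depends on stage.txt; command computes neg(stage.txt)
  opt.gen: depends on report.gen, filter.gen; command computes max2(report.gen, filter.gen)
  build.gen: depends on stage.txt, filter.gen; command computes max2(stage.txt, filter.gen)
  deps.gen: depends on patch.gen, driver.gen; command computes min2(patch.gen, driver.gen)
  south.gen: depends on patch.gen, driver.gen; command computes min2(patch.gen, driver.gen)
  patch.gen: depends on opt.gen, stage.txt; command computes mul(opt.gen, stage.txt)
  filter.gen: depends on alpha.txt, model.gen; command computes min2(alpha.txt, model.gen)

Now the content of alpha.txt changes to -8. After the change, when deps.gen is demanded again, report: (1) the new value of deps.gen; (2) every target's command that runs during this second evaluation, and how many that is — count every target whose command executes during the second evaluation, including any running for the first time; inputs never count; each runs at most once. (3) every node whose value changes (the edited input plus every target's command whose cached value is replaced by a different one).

First demand of the output computes:
  model.gen = add(7, -6) = 1
  filter.gen = min2(-6, 1) = -6
  report.gen = min2(7, 1) = 1
  driver.gen = add(1, 1) = 2
  opt.gen = max2(1, -6) = 1
  patch.gen = mul(1, 7) = 7
  deps.gen = min2(7, 2) = 2

After the edit, cleaning proceeds:
  model.gen: a read changed (alpha.txt -6->-8) — executes, giving -1.
  filter.gen: a read changed (alpha.txt -6->-8; model.gen 1->-1) — executes, giving -8.
  report.gen: a read changed (model.gen 1->-1) — executes, giving -1.
  driver.gen: a read changed (report.gen 1->-1; model.gen 1->-1) — executes, giving -2.
  opt.gen: a read changed (report.gen 1->-1; filter.gen -6->-8) — executes, giving -1.
  patch.gen: a read changed (opt.gen 1->-1) — executes, giving -7.
  deps.gen: a read changed (patch.gen 7->-7; driver.gen 2->-2) — executes, giving -7.

Demanding deps.gen again yields -7.
7 target commands run: deps.gen, driver.gen, filter.gen, model.gen, opt.gen, patch.gen, report.gen.
The nodes whose values change: alpha.txt, deps.gen, driver.gen, filter.gen, model.gen, opt.gen, patch.gen, report.gen.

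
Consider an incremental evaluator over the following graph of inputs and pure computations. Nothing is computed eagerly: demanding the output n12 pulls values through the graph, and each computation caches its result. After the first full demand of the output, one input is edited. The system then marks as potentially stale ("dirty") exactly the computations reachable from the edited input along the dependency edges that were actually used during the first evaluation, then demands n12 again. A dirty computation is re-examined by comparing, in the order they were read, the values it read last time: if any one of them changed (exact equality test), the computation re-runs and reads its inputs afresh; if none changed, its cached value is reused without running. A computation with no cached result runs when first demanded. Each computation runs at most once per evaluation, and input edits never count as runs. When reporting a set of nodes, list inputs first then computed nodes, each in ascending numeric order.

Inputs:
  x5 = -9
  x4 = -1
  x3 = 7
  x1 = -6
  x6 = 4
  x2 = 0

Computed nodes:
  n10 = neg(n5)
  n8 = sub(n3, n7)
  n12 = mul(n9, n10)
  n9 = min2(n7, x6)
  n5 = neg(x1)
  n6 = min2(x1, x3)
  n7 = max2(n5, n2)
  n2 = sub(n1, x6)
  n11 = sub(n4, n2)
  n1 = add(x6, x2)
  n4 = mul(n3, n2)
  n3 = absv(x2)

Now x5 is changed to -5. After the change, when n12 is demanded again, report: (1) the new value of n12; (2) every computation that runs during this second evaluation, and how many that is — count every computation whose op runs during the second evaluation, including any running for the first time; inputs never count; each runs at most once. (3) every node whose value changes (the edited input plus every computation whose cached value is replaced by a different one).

Initial pass — values computed on the first demand:
  n1 = add(4, 0) = 4
  n2 = sub(4, 4) = 0
  n5 = neg(-6) = 6
  n7 = max2(6, 0) = 6
  n9 = min2(6, 4) = 4
  n10 = neg(6) = -6
  n12 = mul(4, -6) = -24

Second demand — change propagation:
  no demanded computation ever read x5, so the edit dirties nothing and nothing runs.

The important point: nothing the output needs ever reads x5, so the edit is invisible to it.

n12 now evaluates to -24.
Run set: none (0 run).
Changed values: x5.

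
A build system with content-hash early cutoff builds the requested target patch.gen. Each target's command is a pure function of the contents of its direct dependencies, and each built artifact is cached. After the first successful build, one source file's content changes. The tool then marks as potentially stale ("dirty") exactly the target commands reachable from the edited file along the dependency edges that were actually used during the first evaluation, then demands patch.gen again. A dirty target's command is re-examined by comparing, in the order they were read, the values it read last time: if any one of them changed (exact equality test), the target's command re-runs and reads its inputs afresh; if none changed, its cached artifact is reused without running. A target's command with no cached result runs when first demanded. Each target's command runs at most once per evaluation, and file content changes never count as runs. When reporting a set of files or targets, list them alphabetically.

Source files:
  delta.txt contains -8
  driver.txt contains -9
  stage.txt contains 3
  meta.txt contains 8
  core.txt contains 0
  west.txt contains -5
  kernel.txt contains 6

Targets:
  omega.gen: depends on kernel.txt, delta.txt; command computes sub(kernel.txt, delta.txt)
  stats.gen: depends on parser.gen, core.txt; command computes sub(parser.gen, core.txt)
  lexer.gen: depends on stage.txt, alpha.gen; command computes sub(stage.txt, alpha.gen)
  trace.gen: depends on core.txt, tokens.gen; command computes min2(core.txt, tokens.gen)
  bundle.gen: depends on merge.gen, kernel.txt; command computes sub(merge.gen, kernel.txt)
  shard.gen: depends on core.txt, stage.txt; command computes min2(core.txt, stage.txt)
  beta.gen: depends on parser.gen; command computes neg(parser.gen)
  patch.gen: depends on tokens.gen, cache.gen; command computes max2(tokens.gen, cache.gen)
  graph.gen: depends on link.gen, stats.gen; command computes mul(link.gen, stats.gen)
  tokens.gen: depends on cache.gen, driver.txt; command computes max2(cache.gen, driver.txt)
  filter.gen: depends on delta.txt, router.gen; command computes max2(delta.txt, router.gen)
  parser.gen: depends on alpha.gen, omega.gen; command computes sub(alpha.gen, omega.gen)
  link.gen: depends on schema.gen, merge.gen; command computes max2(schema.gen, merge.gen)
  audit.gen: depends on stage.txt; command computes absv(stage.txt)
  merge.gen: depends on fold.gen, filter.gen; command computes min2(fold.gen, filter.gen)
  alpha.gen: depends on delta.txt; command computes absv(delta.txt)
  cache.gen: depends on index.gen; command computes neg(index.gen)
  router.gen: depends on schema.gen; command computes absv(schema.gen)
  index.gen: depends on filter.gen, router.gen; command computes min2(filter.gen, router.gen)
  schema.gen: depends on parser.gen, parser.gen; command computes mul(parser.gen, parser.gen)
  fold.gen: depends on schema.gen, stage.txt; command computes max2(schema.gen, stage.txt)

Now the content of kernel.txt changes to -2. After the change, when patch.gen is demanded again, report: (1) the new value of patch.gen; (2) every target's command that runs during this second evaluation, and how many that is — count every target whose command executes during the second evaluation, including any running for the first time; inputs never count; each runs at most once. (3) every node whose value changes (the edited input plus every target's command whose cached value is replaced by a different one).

New value of patch.gen: -4.
Target commands that run: cache.gen, filter.gen, index.gen, omega.gen, parser.gen, patch.gen, router.gen, schema.gen, tokens.gen — 9 in total.
Values that change: cache.gen, filter.gen, index.gen, kernel.txt, omega.gen, parser.gen, patch.gen, router.gen, schema.gen, tokens.gen.

First evaluation (everything demanded from the output):
  alpha.gen = absv(-8) = 8
  omega.gen = sub(6, -8) = 14
  parser.gen = sub(8, 14) = -6
  schema.gen = mul(-6, -6) = 36
  router.gen = absv(36) = 36
  filter.gen = max2(-8, 36) = 36
  index.gen = min2(36, 36) = 36
  cache.gen = neg(36) = -36
  tokens.gen = max2(-36, -9) = -9
  patch.gen = max2(-9, -36) = -9

Propagation after the edit:
  omega.gen: runs — kernel.txt 6->-2; result 6.
  parser.gen: runs — omega.gen 14->6; result 2.
  schema.gen: runs — parser.gen -6->2; parser.gen -6->2; result 4.
  router.gen: runs — schema.gen 36->4; result 4.
  filter.gen: runs — router.gen 36->4; result 4.
  index.gen: runs — filter.gen 36->4; router.gen 36->4; result 4.
  cache.gen: runs — index.gen 36->4; result -4.
  tokens.gen: runs — cache.gen -36->-4; result -4.
  patch.gen: runs — tokens.gen -9->-4; cache.gen -36->-4; result -4.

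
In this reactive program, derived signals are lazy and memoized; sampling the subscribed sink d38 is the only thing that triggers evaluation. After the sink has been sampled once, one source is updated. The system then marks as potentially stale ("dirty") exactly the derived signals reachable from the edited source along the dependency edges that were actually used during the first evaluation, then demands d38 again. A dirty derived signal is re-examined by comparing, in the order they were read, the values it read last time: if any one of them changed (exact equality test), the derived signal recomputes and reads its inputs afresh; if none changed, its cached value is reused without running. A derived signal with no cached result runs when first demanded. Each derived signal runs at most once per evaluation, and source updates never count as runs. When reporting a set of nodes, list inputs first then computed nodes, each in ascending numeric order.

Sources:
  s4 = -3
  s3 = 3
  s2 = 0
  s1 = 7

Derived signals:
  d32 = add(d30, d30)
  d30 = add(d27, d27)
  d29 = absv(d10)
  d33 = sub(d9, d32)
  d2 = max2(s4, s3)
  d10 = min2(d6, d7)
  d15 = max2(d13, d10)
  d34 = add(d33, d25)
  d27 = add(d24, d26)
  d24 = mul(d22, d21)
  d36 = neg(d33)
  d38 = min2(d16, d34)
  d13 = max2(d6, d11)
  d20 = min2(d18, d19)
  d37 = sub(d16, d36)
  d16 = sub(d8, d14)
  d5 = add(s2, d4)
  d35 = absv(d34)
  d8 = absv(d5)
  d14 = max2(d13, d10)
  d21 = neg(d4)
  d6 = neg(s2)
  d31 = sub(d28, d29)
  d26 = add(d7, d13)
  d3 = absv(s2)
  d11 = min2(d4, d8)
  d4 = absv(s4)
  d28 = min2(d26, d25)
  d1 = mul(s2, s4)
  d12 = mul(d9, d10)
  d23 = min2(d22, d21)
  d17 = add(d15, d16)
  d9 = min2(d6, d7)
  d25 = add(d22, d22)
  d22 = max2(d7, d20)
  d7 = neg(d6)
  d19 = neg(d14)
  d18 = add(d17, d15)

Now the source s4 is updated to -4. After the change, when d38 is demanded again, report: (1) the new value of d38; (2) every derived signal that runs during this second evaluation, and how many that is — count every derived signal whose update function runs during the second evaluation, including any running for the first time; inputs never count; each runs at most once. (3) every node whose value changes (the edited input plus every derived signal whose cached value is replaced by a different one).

Demanding d38 again yields -16.
22 derived signals run: d4, d5, d8, d11, d13, d14, d15, d16, d17, d18, d19, d20, d21, d22, d24, d26, d27, d30, d32, d33, d34, d38.
The nodes whose values change: s4, d4, d5, d8, d11, d13, d14, d15, d17, d18, d19, d20, d21, d26, d27, d30, d32, d33, d34, d38.
Note where the cutoff bites: d25 is checked, finds nothing changed, and keeps its cache.

First demand of the output computes:
  d4 = absv(-3) = 3
  d5 = add(0, 3) = 3
  d6 = neg(0) = 0
  d7 = neg(0) = 0
  d8 = absv(3) = 3
  d9 = min2(0, 0) = 0
  d10 = min2(0, 0) = 0
  d11 = min2(3, 3) = 3
  d13 = max2(0, 3) = 3
  d14 = max2(3, 0) = 3
  d15 = max2(3, 0) = 3
  d16 = sub(3, 3) = 0
  d17 = add(3, 0) = 3
  d18 = add(3, 3) = 6
  d19 = neg(3) = -3
  d20 = min2(6, -3) = -3
  d21 = neg(3) = -3
  d22 = max2(0, -3) = 0
  d24 = mul(0, -3) = 0
  d25 = add(0, 0) = 0
  d26 = add(0, 3) = 3
  d27 = add(0, 3) = 3
  d30 = add(3, 3) = 6
  d32 = add(6, 6) = 12
  d33 = sub(0, 12) = -12
  d34 = add(-12, 0) = -12
  d38 = min2(0, -12) = -12

After the edit, cleaning proceeds:
  d4: a read changed (s4 -3->-4) — executes, giving 4.
  d5: a read changed (d4 3->4) — executes, giving 4.
  d8: a read changed (d5 3->4) — executes, giving 4.
  d11: a read changed (d4 3->4; d8 3->4) — executes, giving 4.
  d13: a read changed (d11 3->4) — executes, giving 4.
  d14: a read changed (d13 3->4) — executes, giving 4.
  d15: a read changed (d13 3->4) — executes, giving 4.
  d16: a read changed (d8 3->4; d14 3->4) — executes, giving 0 — identical to its old value.
  d17: a read changed (d15 3->4) — executes, giving 4.
  d18: a read changed (d17 3->4; d15 3->4) — executes, giving 8.
  d19: a read changed (d14 3->4) — executes, giving -4.
  d20: a read changed (d18 6->8; d19 -3->-4) — executes, giving -4.
  d21: a read changed (d4 3->4) — executes, giving -4.
  d22: a read changed (d20 -3->-4) — executes, giving 0 — identical to its old value.
  d24: a read changed (d21 -3->-4) — executes, giving 0 — identical to its old value.
  d25: dirty, but its reads are unchanged (d22 unchanged, d22 unchanged); cached 0 stands.
  d26: a read changed (d13 3->4) — executes, giving 4.
  d27: a read changed (d26 3->4) — executes, giving 4.
  d30: a read changed (d27 3->4; d27 3->4) — executes, giving 8.
  d32: a read changed (d30 6->8; d30 6->8) — executes, giving 16.
  d33: a read changed (d32 12->16) — executes, giving -16.
  d34: a read changed (d33 -12->-16) — executes, giving -16.
  d38: a read changed (d34 -12->-16) — executes, giving -16.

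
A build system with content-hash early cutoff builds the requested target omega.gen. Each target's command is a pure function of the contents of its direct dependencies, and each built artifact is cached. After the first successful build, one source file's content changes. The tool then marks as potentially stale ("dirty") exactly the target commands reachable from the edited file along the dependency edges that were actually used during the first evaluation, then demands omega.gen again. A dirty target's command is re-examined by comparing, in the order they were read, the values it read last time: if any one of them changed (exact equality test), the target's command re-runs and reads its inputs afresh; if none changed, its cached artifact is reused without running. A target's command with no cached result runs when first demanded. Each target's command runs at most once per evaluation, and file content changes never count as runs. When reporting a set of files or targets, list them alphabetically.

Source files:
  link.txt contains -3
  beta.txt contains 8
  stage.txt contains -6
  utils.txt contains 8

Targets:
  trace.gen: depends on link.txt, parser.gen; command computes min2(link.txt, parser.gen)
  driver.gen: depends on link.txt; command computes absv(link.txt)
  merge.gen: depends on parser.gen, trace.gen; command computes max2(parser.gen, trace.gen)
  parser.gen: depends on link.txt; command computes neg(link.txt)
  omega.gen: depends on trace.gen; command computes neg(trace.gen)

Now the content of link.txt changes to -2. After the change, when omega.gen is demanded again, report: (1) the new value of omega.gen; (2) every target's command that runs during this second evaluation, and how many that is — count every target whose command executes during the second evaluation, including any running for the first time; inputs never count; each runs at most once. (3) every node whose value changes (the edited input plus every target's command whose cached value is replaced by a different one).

New value of omega.gen: 2.
Target commands that run: omega.gen, parser.gen, trace.gen — 3 in total.
Values that change: link.txt, omega.gen, parser.gen, trace.gen.

First evaluation (everything demanded from the output):
  parser.gen = neg(-3) = 3
  trace.gen = min2(-3, 3) = -3
  omega.gen = neg(-3) = 3

Propagation after the edit:
  parser.gen: runs — link.txt -3->-2; result 2.
  trace.gen: runs — link.txt -3->-2; parser.gen 3->2; result -2.
  omega.gen: runs — trace.gen -3->-2; result 2.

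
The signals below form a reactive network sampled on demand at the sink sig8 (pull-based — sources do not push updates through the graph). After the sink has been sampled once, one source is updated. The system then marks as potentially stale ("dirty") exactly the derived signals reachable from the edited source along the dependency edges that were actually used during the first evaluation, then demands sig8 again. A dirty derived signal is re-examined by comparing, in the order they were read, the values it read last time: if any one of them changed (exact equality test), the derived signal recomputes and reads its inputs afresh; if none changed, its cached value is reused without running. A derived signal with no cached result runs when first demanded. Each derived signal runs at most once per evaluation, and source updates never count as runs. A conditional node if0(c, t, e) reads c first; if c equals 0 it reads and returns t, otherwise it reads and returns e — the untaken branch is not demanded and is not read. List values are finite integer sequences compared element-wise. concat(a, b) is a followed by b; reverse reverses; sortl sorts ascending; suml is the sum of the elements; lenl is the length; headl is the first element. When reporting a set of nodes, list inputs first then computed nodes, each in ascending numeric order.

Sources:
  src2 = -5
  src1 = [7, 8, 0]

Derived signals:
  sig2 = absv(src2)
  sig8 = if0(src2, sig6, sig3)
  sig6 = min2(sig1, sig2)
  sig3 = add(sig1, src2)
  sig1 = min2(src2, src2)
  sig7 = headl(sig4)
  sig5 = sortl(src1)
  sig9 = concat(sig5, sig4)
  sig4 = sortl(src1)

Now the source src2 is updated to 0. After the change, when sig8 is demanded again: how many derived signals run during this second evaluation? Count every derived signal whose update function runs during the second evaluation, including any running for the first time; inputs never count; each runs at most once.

Run set: sig1, sig2, sig6, sig8 (4 run).
The important point: the flipped condition redirects demand; sig3 is left stale, never re-checked.

Initial pass — values computed on the first demand:
  sig1 = min2(-5, -5) = -5
  sig3 = add(-5, -5) = -10
  sig8 = if0(src2=-5 -> else branch sig3) = -10

Second demand — change propagation:
  sig1: re-runs because src2 -5->0; src2 -5->0; new result 0.
  sig2: newly demanded (no cache) — executes and yields 0.
  sig3: dirty yet unreached — the second evaluation never asks for it.
  sig6: newly demanded (no cache) — executes and yields 0.
  sig8: re-runs because src2 -5->0; new result 0.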